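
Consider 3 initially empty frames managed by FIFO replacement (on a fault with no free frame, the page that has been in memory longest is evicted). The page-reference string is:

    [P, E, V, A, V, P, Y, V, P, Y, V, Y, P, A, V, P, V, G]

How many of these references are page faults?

P -> miss, frames {P}
E -> miss, frames {P,E}
V -> miss, frames {P,E,V}
A -> miss, evict P, frames {E,V,A}
V -> hit
P -> miss, evict E, frames {V,A,P}
Y -> miss, evict V, frames {A,P,Y}
V -> miss, evict A, frames {P,Y,V}
P -> hit
Y -> hit
V -> hit
Y -> hit
P -> hit
A -> miss, evict P, frames {Y,V,A}
V -> hit
P -> miss, evict Y, frames {V,A,P}
V -> hit
G -> miss, evict V, frames {A,P,G}
Page faults: 10.

10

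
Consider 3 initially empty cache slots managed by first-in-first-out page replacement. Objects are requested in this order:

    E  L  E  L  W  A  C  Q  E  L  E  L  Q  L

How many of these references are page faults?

8

E → miss, frames (E)
L → miss, frames (E L)
E → hit
L → hit
W → miss, frames (E L W)
A → miss, evict E, frames (L W A)
C → miss, evict L, frames (W A C)
Q → miss, evict W, frames (A C Q)
E → miss, evict A, frames (C Q E)
L → miss, evict C, frames (Q E L)
E → hit
L → hit
Q → hit
L → hit
Page faults: 8.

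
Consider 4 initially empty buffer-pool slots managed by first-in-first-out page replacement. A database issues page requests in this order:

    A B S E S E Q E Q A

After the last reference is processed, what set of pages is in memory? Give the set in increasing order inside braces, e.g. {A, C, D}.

A -> fault, frames [A]
B -> fault, frames [A, B]
S -> fault, frames [A, B, S]
E -> fault, frames [A, B, S, E]
S -> hit
E -> hit
Q -> fault, evict A, frames [B, S, E, Q]
E -> hit
Q -> hit
A -> fault, evict B, frames [S, E, Q, A]

{A, E, Q, S}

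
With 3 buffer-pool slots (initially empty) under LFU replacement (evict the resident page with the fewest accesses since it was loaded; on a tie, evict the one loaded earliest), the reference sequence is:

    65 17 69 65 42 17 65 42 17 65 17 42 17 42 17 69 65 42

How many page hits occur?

65: fault, frames {65}
17: fault, frames {65,17}
69: fault, frames {65,17,69}
65: hit
42: fault, evict 17, frames {65,69,42}
17: fault, evict 69, frames {65,42,17}
65: hit
42: hit
17: hit
65: hit
17: hit
42: hit
17: hit
42: hit
17: hit
69: fault, evict 65, frames {42,17,69}
65: fault, evict 69, frames {42,17,65}
42: hit
Hits: 11.

11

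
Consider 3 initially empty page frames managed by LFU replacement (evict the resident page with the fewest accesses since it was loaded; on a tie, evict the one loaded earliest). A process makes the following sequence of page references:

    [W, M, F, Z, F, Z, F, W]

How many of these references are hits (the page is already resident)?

3

W: miss, frames [W]
M: miss, frames [W, M]
F: miss, frames [W, M, F]
Z: miss, evict W, frames [M, F, Z]
F: hit
Z: hit
F: hit
W: miss, evict M, frames [F, Z, W]
Hits: 3.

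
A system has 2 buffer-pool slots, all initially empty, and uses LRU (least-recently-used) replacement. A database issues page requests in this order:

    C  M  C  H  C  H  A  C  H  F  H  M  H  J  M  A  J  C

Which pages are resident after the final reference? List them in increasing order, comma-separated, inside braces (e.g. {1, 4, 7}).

{C, J}

C → fault, frames (C)
M → fault, frames (C M)
C → hit
H → fault, evict M, frames (C H)
C → hit
H → hit
A → fault, evict C, frames (H A)
C → fault, evict H, frames (A C)
H → fault, evict A, frames (C H)
F → fault, evict C, frames (H F)
H → hit
M → fault, evict F, frames (H M)
H → hit
J → fault, evict M, frames (H J)
M → fault, evict H, frames (J M)
A → fault, evict J, frames (M A)
J → fault, evict M, frames (A J)
C → fault, evict A, frames (J C)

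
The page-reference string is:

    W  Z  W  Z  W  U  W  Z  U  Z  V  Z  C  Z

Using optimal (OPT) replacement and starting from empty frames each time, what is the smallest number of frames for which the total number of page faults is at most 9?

2

f=1: 14 faults
f=2: 6 faults
f=3: 5 faults
f=4: 5 faults
f=5: 5 faults
Smallest f with faults ≤ 9 is 2.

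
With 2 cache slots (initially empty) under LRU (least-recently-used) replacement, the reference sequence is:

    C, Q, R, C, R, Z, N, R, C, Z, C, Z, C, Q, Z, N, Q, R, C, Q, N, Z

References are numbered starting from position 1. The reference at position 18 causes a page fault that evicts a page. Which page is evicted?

pos 1: C: miss, frames (C)
pos 2: Q: miss, frames (C Q)
pos 3: R: miss, evict C, frames (Q R)
pos 4: C: miss, evict Q, frames (R C)
pos 5: R: hit
pos 6: Z: miss, evict C, frames (R Z)
pos 7: N: miss, evict R, frames (Z N)
pos 8: R: miss, evict Z, frames (N R)
pos 9: C: miss, evict N, frames (R C)
pos 10: Z: miss, evict R, frames (C Z)
pos 11: C: hit
pos 12: Z: hit
pos 13: C: hit
pos 14: Q: miss, evict Z, frames (C Q)
pos 15: Z: miss, evict C, frames (Q Z)
pos 16: N: miss, evict Q, frames (Z N)
pos 17: Q: miss, evict Z, frames (N Q)
pos 18: R: miss, evict N, frames (Q R)
At position 18, page N is evicted.

N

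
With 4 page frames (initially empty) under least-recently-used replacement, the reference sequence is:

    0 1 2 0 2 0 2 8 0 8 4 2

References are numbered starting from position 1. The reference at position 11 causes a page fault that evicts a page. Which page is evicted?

pos 1: 0 → miss, frames (0)
pos 2: 1 → miss, frames (0 1)
pos 3: 2 → miss, frames (0 1 2)
pos 4: 0 → hit
pos 5: 2 → hit
pos 6: 0 → hit
pos 7: 2 → hit
pos 8: 8 → miss, frames (1 0 2 8)
pos 9: 0 → hit
pos 10: 8 → hit
pos 11: 4 → miss, evict 1, frames (2 0 8 4)
At position 11, page 1 is evicted.

1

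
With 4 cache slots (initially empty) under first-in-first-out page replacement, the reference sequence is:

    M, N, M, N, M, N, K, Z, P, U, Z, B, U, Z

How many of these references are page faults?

7

M -> miss, frames (M)
N -> miss, frames (M N)
M -> hit
N -> hit
M -> hit
N -> hit
K -> miss, frames (M N K)
Z -> miss, frames (M N K Z)
P -> miss, evict M, frames (N K Z P)
U -> miss, evict N, frames (K Z P U)
Z -> hit
B -> miss, evict K, frames (Z P U B)
U -> hit
Z -> hit
Page faults: 7.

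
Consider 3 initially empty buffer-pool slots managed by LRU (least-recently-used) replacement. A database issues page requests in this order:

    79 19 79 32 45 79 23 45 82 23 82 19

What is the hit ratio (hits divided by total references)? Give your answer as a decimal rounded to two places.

0.42

79 -> miss, frames [79]
19 -> miss, frames [79, 19]
79 -> hit
32 -> miss, frames [19, 79, 32]
45 -> miss, evict 19, frames [79, 32, 45]
79 -> hit
23 -> miss, evict 32, frames [45, 79, 23]
45 -> hit
82 -> miss, evict 79, frames [23, 45, 82]
23 -> hit
82 -> hit
19 -> miss, evict 45, frames [23, 82, 19]
Hits: 5 of 12 references → 5/12 = 0.4167.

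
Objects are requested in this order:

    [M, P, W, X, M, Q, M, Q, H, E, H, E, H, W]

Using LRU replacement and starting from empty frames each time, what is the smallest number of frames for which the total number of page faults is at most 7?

f=1: 14 faults
f=2: 9 faults
f=3: 9 faults
f=4: 8 faults
f=5: 8 faults
f=6: 7 faults
f=7: 7 faults
Smallest f with faults ≤ 7 is 6.

6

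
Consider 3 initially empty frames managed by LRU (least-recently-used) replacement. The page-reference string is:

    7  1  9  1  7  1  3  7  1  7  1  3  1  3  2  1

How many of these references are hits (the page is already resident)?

11

7 → fault, frames [7]
1 → fault, frames [7, 1]
9 → fault, frames [7, 1, 9]
1 → hit
7 → hit
1 → hit
3 → fault, evict 9, frames [7, 1, 3]
7 → hit
1 → hit
7 → hit
1 → hit
3 → hit
1 → hit
3 → hit
2 → fault, evict 7, frames [1, 3, 2]
1 → hit
Hits: 11.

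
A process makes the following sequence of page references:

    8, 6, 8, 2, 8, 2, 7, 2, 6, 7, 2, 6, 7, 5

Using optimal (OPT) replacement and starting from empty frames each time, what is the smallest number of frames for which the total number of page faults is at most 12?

f=1: 14 faults
f=2: 8 faults
f=3: 5 faults
f=4: 5 faults
f=5: 5 faults
Smallest f with faults ≤ 12 is 2.

2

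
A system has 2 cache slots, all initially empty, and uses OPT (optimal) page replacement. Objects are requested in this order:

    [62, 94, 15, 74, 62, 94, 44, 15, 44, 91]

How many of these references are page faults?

62: fault, frames {62}
94: fault, frames {62,94}
15: fault, evict 94, frames {62,15}
74: fault, evict 15, frames {62,74}
62: hit
94: fault, evict 74, frames {62,94}
44: fault, evict 94, frames {62,44}
15: fault, evict 62, frames {44,15}
44: hit
91: fault, evict 15, frames {44,91}
Page faults: 8.

8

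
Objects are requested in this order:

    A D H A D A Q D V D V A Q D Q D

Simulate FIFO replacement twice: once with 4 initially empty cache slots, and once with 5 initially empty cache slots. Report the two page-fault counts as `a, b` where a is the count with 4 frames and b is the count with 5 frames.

4 frames: F F F . . . F . F . . F . F . . → 7 faults.
5 frames: F F F . . . F . F . . . . . . . → 5 faults.
5 < 7: adding a frame reduced faults, as is typical.

7, 5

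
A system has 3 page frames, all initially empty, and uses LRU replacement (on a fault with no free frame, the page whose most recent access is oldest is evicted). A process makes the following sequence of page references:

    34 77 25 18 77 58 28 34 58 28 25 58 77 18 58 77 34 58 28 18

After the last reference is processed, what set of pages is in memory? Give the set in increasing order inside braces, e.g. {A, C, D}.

{18, 28, 58}

34 -> fault, frames [34]
77 -> fault, frames [34, 77]
25 -> fault, frames [34, 77, 25]
18 -> fault, evict 34, frames [77, 25, 18]
77 -> hit
58 -> fault, evict 25, frames [18, 77, 58]
28 -> fault, evict 18, frames [77, 58, 28]
34 -> fault, evict 77, frames [58, 28, 34]
58 -> hit
28 -> hit
25 -> fault, evict 34, frames [58, 28, 25]
58 -> hit
77 -> fault, evict 28, frames [25, 58, 77]
18 -> fault, evict 25, frames [58, 77, 18]
58 -> hit
77 -> hit
34 -> fault, evict 18, frames [58, 77, 34]
58 -> hit
28 -> fault, evict 77, frames [34, 58, 28]
18 -> fault, evict 34, frames [58, 28, 18]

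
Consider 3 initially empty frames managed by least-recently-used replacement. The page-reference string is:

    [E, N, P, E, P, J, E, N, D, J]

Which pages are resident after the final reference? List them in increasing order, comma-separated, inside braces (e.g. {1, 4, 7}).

{D, J, N}

E -> miss, frames (E)
N -> miss, frames (E N)
P -> miss, frames (E N P)
E -> hit
P -> hit
J -> miss, evict N, frames (E P J)
E -> hit
N -> miss, evict P, frames (J E N)
D -> miss, evict J, frames (E N D)
J -> miss, evict E, frames (N D J)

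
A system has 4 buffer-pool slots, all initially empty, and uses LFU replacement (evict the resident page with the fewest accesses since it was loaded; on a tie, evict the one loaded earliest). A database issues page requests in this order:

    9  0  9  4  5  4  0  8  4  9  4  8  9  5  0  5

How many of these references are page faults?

9 → miss, frames (9)
0 → miss, frames (9 0)
9 → hit
4 → miss, frames (9 0 4)
5 → miss, frames (9 0 4 5)
4 → hit
0 → hit
8 → miss, evict 5, frames (9 0 4 8)
4 → hit
9 → hit
4 → hit
8 → hit
9 → hit
5 → miss, evict 0, frames (9 4 8 5)
0 → miss, evict 5, frames (9 4 8 0)
5 → miss, evict 0, frames (9 4 8 5)
Page faults: 8.

8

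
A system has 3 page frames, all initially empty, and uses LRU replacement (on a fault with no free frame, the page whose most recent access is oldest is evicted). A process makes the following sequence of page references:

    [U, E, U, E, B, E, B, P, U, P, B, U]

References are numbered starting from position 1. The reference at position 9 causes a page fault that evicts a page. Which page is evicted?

E

pos 1: U -> fault, frames (U)
pos 2: E -> fault, frames (U E)
pos 3: U -> hit
pos 4: E -> hit
pos 5: B -> fault, frames (U E B)
pos 6: E -> hit
pos 7: B -> hit
pos 8: P -> fault, evict U, frames (E B P)
pos 9: U -> fault, evict E, frames (B P U)
At position 9, page E is evicted.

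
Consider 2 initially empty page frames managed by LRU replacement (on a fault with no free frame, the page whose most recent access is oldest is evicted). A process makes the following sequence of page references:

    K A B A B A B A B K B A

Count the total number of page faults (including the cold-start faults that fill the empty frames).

5

K -> miss, frames {K}
A -> miss, frames {K,A}
B -> miss, evict K, frames {A,B}
A -> hit
B -> hit
A -> hit
B -> hit
A -> hit
B -> hit
K -> miss, evict A, frames {B,K}
B -> hit
A -> miss, evict K, frames {B,A}
Page faults: 5.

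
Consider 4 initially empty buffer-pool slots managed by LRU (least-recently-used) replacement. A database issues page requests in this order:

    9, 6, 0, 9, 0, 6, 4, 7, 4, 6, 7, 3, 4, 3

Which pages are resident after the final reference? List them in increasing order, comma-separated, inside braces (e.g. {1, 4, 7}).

9: miss, frames (9)
6: miss, frames (9 6)
0: miss, frames (9 6 0)
9: hit
0: hit
6: hit
4: miss, frames (9 0 6 4)
7: miss, evict 9, frames (0 6 4 7)
4: hit
6: hit
7: hit
3: miss, evict 0, frames (4 6 7 3)
4: hit
3: hit

{3, 4, 6, 7}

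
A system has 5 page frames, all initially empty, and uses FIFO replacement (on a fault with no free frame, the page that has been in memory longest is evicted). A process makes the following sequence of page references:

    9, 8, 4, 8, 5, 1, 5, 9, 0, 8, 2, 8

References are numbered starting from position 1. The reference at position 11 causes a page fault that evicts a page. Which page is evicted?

8

pos 1: 9: fault, frames (9)
pos 2: 8: fault, frames (9 8)
pos 3: 4: fault, frames (9 8 4)
pos 4: 8: hit
pos 5: 5: fault, frames (9 8 4 5)
pos 6: 1: fault, frames (9 8 4 5 1)
pos 7: 5: hit
pos 8: 9: hit
pos 9: 0: fault, evict 9, frames (8 4 5 1 0)
pos 10: 8: hit
pos 11: 2: fault, evict 8, frames (4 5 1 0 2)
At position 11, page 8 is evicted.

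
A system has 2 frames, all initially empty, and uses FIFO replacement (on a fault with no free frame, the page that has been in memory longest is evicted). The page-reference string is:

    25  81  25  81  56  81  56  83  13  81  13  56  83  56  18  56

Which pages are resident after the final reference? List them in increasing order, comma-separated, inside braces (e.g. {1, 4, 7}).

{18, 56}

25 -> fault, frames (25)
81 -> fault, frames (25 81)
25 -> hit
81 -> hit
56 -> fault, evict 25, frames (81 56)
81 -> hit
56 -> hit
83 -> fault, evict 81, frames (56 83)
13 -> fault, evict 56, frames (83 13)
81 -> fault, evict 83, frames (13 81)
13 -> hit
56 -> fault, evict 13, frames (81 56)
83 -> fault, evict 81, frames (56 83)
56 -> hit
18 -> fault, evict 56, frames (83 18)
56 -> fault, evict 83, frames (18 56)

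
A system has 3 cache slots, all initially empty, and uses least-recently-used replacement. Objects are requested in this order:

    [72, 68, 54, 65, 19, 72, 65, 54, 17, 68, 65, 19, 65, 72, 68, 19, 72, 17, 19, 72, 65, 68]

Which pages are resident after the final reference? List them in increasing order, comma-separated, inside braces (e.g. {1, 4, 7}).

72: fault, frames {72}
68: fault, frames {72,68}
54: fault, frames {72,68,54}
65: fault, evict 72, frames {68,54,65}
19: fault, evict 68, frames {54,65,19}
72: fault, evict 54, frames {65,19,72}
65: hit
54: fault, evict 19, frames {72,65,54}
17: fault, evict 72, frames {65,54,17}
68: fault, evict 65, frames {54,17,68}
65: fault, evict 54, frames {17,68,65}
19: fault, evict 17, frames {68,65,19}
65: hit
72: fault, evict 68, frames {19,65,72}
68: fault, evict 19, frames {65,72,68}
19: fault, evict 65, frames {72,68,19}
72: hit
17: fault, evict 68, frames {19,72,17}
19: hit
72: hit
65: fault, evict 17, frames {19,72,65}
68: fault, evict 19, frames {72,65,68}

{65, 68, 72}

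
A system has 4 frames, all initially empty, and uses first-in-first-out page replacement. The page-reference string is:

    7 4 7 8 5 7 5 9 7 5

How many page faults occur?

7 → miss, frames (7)
4 → miss, frames (7 4)
7 → hit
8 → miss, frames (7 4 8)
5 → miss, frames (7 4 8 5)
7 → hit
5 → hit
9 → miss, evict 7, frames (4 8 5 9)
7 → miss, evict 4, frames (8 5 9 7)
5 → hit
Page faults: 6.

6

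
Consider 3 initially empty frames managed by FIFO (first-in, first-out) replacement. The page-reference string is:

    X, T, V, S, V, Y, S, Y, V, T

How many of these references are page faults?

X: miss, frames {X}
T: miss, frames {X,T}
V: miss, frames {X,T,V}
S: miss, evict X, frames {T,V,S}
V: hit
Y: miss, evict T, frames {V,S,Y}
S: hit
Y: hit
V: hit
T: miss, evict V, frames {S,Y,T}
Page faults: 6.

6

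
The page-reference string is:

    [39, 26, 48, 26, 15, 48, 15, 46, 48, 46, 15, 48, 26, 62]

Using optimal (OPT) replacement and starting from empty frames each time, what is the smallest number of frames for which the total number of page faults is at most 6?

f=1: 14 faults
f=2: 8 faults
f=3: 7 faults
f=4: 6 faults
f=5: 6 faults
f=6: 6 faults
Smallest f with faults ≤ 6 is 4.

4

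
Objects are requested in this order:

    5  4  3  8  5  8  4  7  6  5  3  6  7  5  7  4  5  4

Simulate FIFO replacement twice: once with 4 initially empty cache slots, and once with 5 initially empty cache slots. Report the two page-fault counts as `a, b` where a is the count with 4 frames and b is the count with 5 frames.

9, 8

4 frames: F F F F . . . F F F F . . . . F . . → 9 faults.
5 frames: F F F F . . . F F F . . . . . F . . → 8 faults.
8 < 9: adding a frame reduced faults, as is typical.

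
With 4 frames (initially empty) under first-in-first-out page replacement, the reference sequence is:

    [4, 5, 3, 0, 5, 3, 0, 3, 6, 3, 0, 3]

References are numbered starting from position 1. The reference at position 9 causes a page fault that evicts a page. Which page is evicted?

pos 1: 4 → miss, frames [4]
pos 2: 5 → miss, frames [4, 5]
pos 3: 3 → miss, frames [4, 5, 3]
pos 4: 0 → miss, frames [4, 5, 3, 0]
pos 5: 5 → hit
pos 6: 3 → hit
pos 7: 0 → hit
pos 8: 3 → hit
pos 9: 6 → miss, evict 4, frames [5, 3, 0, 6]
At position 9, page 4 is evicted.

4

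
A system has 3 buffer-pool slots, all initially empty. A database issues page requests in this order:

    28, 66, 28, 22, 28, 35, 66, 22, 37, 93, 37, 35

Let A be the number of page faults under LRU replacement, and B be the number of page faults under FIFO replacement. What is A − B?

3

Under LRU: F F . F . F F F F F . F → 9 faults.
Under FIFO: F F . F . F . . F F . . → 6 faults.
A − B = 9 − 6 = 3.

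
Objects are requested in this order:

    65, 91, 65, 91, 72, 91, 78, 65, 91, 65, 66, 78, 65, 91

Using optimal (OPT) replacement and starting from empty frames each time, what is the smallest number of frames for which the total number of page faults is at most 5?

4

f=1: 14 faults
f=2: 8 faults
f=3: 6 faults
f=4: 5 faults
f=5: 5 faults
Smallest f with faults ≤ 5 is 4.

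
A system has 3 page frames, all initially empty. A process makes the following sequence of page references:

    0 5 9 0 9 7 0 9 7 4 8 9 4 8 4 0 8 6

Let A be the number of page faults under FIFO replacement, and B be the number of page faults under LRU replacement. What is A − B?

Under FIFO: F F F . . F F . . F F F . . . F . F → 10 faults.
Under LRU: F F F . . F . . . F F F . . . F . F → 9 faults.
A − B = 10 − 9 = 1.

1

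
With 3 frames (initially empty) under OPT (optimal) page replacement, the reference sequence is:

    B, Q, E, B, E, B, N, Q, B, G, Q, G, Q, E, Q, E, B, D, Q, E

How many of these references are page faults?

7

B -> miss, frames {B}
Q -> miss, frames {B,Q}
E -> miss, frames {B,Q,E}
B -> hit
E -> hit
B -> hit
N -> miss, evict E, frames {B,Q,N}
Q -> hit
B -> hit
G -> miss, evict N, frames {B,Q,G}
Q -> hit
G -> hit
Q -> hit
E -> miss, evict G, frames {B,Q,E}
Q -> hit
E -> hit
B -> hit
D -> miss, evict B, frames {Q,E,D}
Q -> hit
E -> hit
Page faults: 7.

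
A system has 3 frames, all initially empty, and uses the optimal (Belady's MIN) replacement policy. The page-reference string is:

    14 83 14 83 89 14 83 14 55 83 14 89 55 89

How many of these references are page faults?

5

14: fault, frames [14]
83: fault, frames [14, 83]
14: hit
83: hit
89: fault, frames [14, 83, 89]
14: hit
83: hit
14: hit
55: fault, evict 89, frames [14, 83, 55]
83: hit
14: hit
89: fault, evict 83, frames [14, 55, 89]
55: hit
89: hit
Page faults: 5.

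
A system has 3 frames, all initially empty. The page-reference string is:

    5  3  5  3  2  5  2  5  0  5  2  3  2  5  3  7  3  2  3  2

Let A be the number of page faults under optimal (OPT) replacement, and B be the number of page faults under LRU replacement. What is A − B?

Under OPT: F F . . F . . . F . . F . . . F . . . . → 6 faults.
Under LRU: F F . . F . . . F . . F . . . F . F . . → 7 faults.
A − B = 6 − 7 = -1.

-1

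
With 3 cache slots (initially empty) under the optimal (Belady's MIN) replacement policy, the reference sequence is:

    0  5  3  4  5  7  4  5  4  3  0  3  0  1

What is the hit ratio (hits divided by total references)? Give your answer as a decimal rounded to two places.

0 -> miss, frames (0)
5 -> miss, frames (0 5)
3 -> miss, frames (0 5 3)
4 -> miss, evict 0, frames (5 3 4)
5 -> hit
7 -> miss, evict 3, frames (5 4 7)
4 -> hit
5 -> hit
4 -> hit
3 -> miss, evict 7, frames (5 4 3)
0 -> miss, evict 4, frames (5 3 0)
3 -> hit
0 -> hit
1 -> miss, evict 0, frames (5 3 1)
Hits: 6 of 14 references → 6/14 = 0.4286.

0.43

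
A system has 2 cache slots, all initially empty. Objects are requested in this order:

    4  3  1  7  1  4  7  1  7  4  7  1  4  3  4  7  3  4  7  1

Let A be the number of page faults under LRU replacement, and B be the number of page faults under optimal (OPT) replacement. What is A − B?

4

Under LRU: F F F F . F F F . F . F F F . F F F F F → 16 faults.
Under OPT: F F F F . F . F . F . F . F . F . F . F → 12 faults.
A − B = 16 − 12 = 4.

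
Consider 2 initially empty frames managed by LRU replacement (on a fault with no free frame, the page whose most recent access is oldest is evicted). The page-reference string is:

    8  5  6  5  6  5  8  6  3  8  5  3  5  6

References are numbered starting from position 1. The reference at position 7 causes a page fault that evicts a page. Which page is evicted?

6

pos 1: 8 → fault, frames {8}
pos 2: 5 → fault, frames {8,5}
pos 3: 6 → fault, evict 8, frames {5,6}
pos 4: 5 → hit
pos 5: 6 → hit
pos 6: 5 → hit
pos 7: 8 → fault, evict 6, frames {5,8}
At position 7, page 6 is evicted.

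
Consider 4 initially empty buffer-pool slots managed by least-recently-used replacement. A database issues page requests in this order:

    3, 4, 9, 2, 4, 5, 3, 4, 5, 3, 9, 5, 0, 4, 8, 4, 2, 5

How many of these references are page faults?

12

3 → fault, frames {3}
4 → fault, frames {3,4}
9 → fault, frames {3,4,9}
2 → fault, frames {3,4,9,2}
4 → hit
5 → fault, evict 3, frames {9,2,4,5}
3 → fault, evict 9, frames {2,4,5,3}
4 → hit
5 → hit
3 → hit
9 → fault, evict 2, frames {4,5,3,9}
5 → hit
0 → fault, evict 4, frames {3,9,5,0}
4 → fault, evict 3, frames {9,5,0,4}
8 → fault, evict 9, frames {5,0,4,8}
4 → hit
2 → fault, evict 5, frames {0,8,4,2}
5 → fault, evict 0, frames {8,4,2,5}
Page faults: 12.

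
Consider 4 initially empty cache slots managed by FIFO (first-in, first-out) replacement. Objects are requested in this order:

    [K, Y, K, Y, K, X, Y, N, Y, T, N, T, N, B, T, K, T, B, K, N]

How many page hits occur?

K -> fault, frames (K)
Y -> fault, frames (K Y)
K -> hit
Y -> hit
K -> hit
X -> fault, frames (K Y X)
Y -> hit
N -> fault, frames (K Y X N)
Y -> hit
T -> fault, evict K, frames (Y X N T)
N -> hit
T -> hit
N -> hit
B -> fault, evict Y, frames (X N T B)
T -> hit
K -> fault, evict X, frames (N T B K)
T -> hit
B -> hit
K -> hit
N -> hit
Hits: 13.

13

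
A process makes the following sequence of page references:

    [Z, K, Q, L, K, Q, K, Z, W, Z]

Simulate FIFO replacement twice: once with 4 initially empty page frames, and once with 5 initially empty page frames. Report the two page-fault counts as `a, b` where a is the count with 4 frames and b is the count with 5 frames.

4 frames: F F F F . . . . F F → 6 faults.
5 frames: F F F F . . . . F . → 5 faults.
5 < 6: adding a frame reduced faults, as is typical.

6, 5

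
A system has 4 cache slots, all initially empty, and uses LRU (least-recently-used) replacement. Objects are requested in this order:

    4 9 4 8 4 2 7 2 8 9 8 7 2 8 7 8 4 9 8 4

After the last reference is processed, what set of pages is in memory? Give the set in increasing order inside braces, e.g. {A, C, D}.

4 → fault, frames {4}
9 → fault, frames {4,9}
4 → hit
8 → fault, frames {9,4,8}
4 → hit
2 → fault, frames {9,8,4,2}
7 → fault, evict 9, frames {8,4,2,7}
2 → hit
8 → hit
9 → fault, evict 4, frames {7,2,8,9}
8 → hit
7 → hit
2 → hit
8 → hit
7 → hit
8 → hit
4 → fault, evict 9, frames {2,7,8,4}
9 → fault, evict 2, frames {7,8,4,9}
8 → hit
4 → hit

{4, 7, 8, 9}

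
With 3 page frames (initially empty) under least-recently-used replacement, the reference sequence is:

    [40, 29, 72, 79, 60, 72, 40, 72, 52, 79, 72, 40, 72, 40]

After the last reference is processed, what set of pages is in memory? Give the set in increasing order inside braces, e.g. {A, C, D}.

{40, 72, 79}

40: miss, frames (40)
29: miss, frames (40 29)
72: miss, frames (40 29 72)
79: miss, evict 40, frames (29 72 79)
60: miss, evict 29, frames (72 79 60)
72: hit
40: miss, evict 79, frames (60 72 40)
72: hit
52: miss, evict 60, frames (40 72 52)
79: miss, evict 40, frames (72 52 79)
72: hit
40: miss, evict 52, frames (79 72 40)
72: hit
40: hit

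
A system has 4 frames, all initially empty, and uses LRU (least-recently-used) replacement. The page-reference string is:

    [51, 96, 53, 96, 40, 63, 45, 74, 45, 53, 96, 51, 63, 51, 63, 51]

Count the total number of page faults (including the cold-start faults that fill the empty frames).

51: fault, frames [51]
96: fault, frames [51, 96]
53: fault, frames [51, 96, 53]
96: hit
40: fault, frames [51, 53, 96, 40]
63: fault, evict 51, frames [53, 96, 40, 63]
45: fault, evict 53, frames [96, 40, 63, 45]
74: fault, evict 96, frames [40, 63, 45, 74]
45: hit
53: fault, evict 40, frames [63, 74, 45, 53]
96: fault, evict 63, frames [74, 45, 53, 96]
51: fault, evict 74, frames [45, 53, 96, 51]
63: fault, evict 45, frames [53, 96, 51, 63]
51: hit
63: hit
51: hit
Page faults: 11.

11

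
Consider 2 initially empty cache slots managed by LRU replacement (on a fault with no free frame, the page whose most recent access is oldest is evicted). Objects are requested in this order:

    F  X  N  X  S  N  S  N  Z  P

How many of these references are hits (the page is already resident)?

F → fault, frames [F]
X → fault, frames [F, X]
N → fault, evict F, frames [X, N]
X → hit
S → fault, evict N, frames [X, S]
N → fault, evict X, frames [S, N]
S → hit
N → hit
Z → fault, evict S, frames [N, Z]
P → fault, evict N, frames [Z, P]
Hits: 3.

3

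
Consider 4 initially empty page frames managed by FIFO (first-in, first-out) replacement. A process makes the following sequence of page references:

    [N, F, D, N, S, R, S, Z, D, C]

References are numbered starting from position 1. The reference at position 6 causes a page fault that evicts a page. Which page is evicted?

pos 1: N -> fault, frames [N]
pos 2: F -> fault, frames [N, F]
pos 3: D -> fault, frames [N, F, D]
pos 4: N -> hit
pos 5: S -> fault, frames [N, F, D, S]
pos 6: R -> fault, evict N, frames [F, D, S, R]
At position 6, page N is evicted.

N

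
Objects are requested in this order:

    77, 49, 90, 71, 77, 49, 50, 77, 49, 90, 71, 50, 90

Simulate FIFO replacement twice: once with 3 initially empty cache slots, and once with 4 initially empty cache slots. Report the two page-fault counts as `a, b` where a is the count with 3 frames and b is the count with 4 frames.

3 frames: F F F F F F F . . F F . . → 9 faults.
4 frames: F F F F . . F F F F F F . → 10 faults.
10 > 9: adding a frame increased faults — Belady's anomaly.

9, 10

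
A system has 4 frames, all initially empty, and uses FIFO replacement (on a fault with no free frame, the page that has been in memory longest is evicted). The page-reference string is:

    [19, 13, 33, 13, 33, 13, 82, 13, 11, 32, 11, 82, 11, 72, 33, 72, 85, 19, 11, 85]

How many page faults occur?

19 → miss, frames {19}
13 → miss, frames {19,13}
33 → miss, frames {19,13,33}
13 → hit
33 → hit
13 → hit
82 → miss, frames {19,13,33,82}
13 → hit
11 → miss, evict 19, frames {13,33,82,11}
32 → miss, evict 13, frames {33,82,11,32}
11 → hit
82 → hit
11 → hit
72 → miss, evict 33, frames {82,11,32,72}
33 → miss, evict 82, frames {11,32,72,33}
72 → hit
85 → miss, evict 11, frames {32,72,33,85}
19 → miss, evict 32, frames {72,33,85,19}
11 → miss, evict 72, frames {33,85,19,11}
85 → hit
Page faults: 11.

11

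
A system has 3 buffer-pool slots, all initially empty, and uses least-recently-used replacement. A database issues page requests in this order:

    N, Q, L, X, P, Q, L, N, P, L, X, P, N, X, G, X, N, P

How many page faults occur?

13

N: fault, frames [N]
Q: fault, frames [N, Q]
L: fault, frames [N, Q, L]
X: fault, evict N, frames [Q, L, X]
P: fault, evict Q, frames [L, X, P]
Q: fault, evict L, frames [X, P, Q]
L: fault, evict X, frames [P, Q, L]
N: fault, evict P, frames [Q, L, N]
P: fault, evict Q, frames [L, N, P]
L: hit
X: fault, evict N, frames [P, L, X]
P: hit
N: fault, evict L, frames [X, P, N]
X: hit
G: fault, evict P, frames [N, X, G]
X: hit
N: hit
P: fault, evict G, frames [X, N, P]
Page faults: 13.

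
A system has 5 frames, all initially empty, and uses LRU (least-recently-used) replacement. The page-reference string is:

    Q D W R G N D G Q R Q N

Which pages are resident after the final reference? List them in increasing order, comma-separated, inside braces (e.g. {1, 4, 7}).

{D, G, N, Q, R}

Q: miss, frames {Q}
D: miss, frames {Q,D}
W: miss, frames {Q,D,W}
R: miss, frames {Q,D,W,R}
G: miss, frames {Q,D,W,R,G}
N: miss, evict Q, frames {D,W,R,G,N}
D: hit
G: hit
Q: miss, evict W, frames {R,N,D,G,Q}
R: hit
Q: hit
N: hit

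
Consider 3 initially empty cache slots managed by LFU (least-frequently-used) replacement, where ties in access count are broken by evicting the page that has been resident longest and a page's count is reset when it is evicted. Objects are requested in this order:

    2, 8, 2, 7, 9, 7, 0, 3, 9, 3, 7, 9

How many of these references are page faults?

2 → miss, frames [2]
8 → miss, frames [2, 8]
2 → hit
7 → miss, frames [2, 8, 7]
9 → miss, evict 8, frames [2, 7, 9]
7 → hit
0 → miss, evict 9, frames [2, 7, 0]
3 → miss, evict 0, frames [2, 7, 3]
9 → miss, evict 3, frames [2, 7, 9]
3 → miss, evict 9, frames [2, 7, 3]
7 → hit
9 → miss, evict 3, frames [2, 7, 9]
Page faults: 9.

9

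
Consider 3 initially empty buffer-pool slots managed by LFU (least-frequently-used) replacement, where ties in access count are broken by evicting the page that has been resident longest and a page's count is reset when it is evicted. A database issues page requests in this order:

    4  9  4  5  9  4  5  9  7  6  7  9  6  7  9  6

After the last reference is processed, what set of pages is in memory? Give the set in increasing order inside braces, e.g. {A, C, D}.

4 → miss, frames {4}
9 → miss, frames {4,9}
4 → hit
5 → miss, frames {4,9,5}
9 → hit
4 → hit
5 → hit
9 → hit
7 → miss, evict 5, frames {4,9,7}
6 → miss, evict 7, frames {4,9,6}
7 → miss, evict 6, frames {4,9,7}
9 → hit
6 → miss, evict 7, frames {4,9,6}
7 → miss, evict 6, frames {4,9,7}
9 → hit
6 → miss, evict 7, frames {4,9,6}

{4, 6, 9}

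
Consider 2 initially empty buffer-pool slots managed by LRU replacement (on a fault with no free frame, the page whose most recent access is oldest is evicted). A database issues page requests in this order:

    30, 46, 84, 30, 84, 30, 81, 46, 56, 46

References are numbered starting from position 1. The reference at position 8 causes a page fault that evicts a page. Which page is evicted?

30

pos 1: 30 -> miss, frames (30)
pos 2: 46 -> miss, frames (30 46)
pos 3: 84 -> miss, evict 30, frames (46 84)
pos 4: 30 -> miss, evict 46, frames (84 30)
pos 5: 84 -> hit
pos 6: 30 -> hit
pos 7: 81 -> miss, evict 84, frames (30 81)
pos 8: 46 -> miss, evict 30, frames (81 46)
At position 8, page 30 is evicted.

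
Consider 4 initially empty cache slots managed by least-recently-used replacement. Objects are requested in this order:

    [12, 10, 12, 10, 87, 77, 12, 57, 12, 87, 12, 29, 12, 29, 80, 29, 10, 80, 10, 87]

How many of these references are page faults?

9

12: fault, frames [12]
10: fault, frames [12, 10]
12: hit
10: hit
87: fault, frames [12, 10, 87]
77: fault, frames [12, 10, 87, 77]
12: hit
57: fault, evict 10, frames [87, 77, 12, 57]
12: hit
87: hit
12: hit
29: fault, evict 77, frames [57, 87, 12, 29]
12: hit
29: hit
80: fault, evict 57, frames [87, 12, 29, 80]
29: hit
10: fault, evict 87, frames [12, 80, 29, 10]
80: hit
10: hit
87: fault, evict 12, frames [29, 80, 10, 87]
Page faults: 9.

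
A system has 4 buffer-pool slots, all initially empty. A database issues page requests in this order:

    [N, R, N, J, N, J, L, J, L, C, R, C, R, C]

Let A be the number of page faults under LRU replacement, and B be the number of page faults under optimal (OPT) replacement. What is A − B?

1

Under LRU: F F . F . . F . . F F . . . → 6 faults.
Under OPT: F F . F . . F . . F . . . . → 5 faults.
A − B = 6 − 5 = 1.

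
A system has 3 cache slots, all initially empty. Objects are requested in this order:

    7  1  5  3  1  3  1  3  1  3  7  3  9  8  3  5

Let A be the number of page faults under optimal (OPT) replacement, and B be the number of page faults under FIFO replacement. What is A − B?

Under OPT: F F F F . . . . . . . . F F . F → 7 faults.
Under FIFO: F F F F . . . . . . F . F F F F → 9 faults.
A − B = 7 − 9 = -2.

-2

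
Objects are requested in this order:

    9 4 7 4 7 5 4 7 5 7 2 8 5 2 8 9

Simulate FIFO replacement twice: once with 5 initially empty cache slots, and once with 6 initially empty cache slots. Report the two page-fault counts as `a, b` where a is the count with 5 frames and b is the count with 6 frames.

7, 6

5 frames: F F F . . F . . . . F F . . . F → 7 faults.
6 frames: F F F . . F . . . . F F . . . . → 6 faults.
6 < 7: adding a frame reduced faults, as is typical.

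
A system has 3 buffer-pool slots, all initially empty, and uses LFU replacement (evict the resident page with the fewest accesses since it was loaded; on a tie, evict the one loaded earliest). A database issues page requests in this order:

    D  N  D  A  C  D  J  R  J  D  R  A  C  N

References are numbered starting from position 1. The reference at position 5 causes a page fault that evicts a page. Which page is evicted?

N

pos 1: D: miss, frames {D}
pos 2: N: miss, frames {D,N}
pos 3: D: hit
pos 4: A: miss, frames {D,N,A}
pos 5: C: miss, evict N, frames {D,A,C}
At position 5, page N is evicted.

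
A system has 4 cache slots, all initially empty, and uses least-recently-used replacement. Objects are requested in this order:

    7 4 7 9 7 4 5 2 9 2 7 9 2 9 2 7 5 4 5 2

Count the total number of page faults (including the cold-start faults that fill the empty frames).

8

7 → miss, frames (7)
4 → miss, frames (7 4)
7 → hit
9 → miss, frames (4 7 9)
7 → hit
4 → hit
5 → miss, frames (9 7 4 5)
2 → miss, evict 9, frames (7 4 5 2)
9 → miss, evict 7, frames (4 5 2 9)
2 → hit
7 → miss, evict 4, frames (5 9 2 7)
9 → hit
2 → hit
9 → hit
2 → hit
7 → hit
5 → hit
4 → miss, evict 9, frames (2 7 5 4)
5 → hit
2 → hit
Page faults: 8.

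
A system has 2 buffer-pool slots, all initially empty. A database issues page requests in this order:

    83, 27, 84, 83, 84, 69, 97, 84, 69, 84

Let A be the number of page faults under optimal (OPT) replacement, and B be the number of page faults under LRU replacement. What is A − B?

Under OPT: F F F . . F F . F . → 6 faults.
Under LRU: F F F F . F F F F . → 8 faults.
A − B = 6 − 8 = -2.

-2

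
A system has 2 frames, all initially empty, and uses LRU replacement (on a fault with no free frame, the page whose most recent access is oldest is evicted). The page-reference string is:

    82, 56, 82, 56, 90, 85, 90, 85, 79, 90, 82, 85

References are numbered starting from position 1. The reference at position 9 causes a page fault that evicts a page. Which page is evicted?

pos 1: 82 -> fault, frames [82]
pos 2: 56 -> fault, frames [82, 56]
pos 3: 82 -> hit
pos 4: 56 -> hit
pos 5: 90 -> fault, evict 82, frames [56, 90]
pos 6: 85 -> fault, evict 56, frames [90, 85]
pos 7: 90 -> hit
pos 8: 85 -> hit
pos 9: 79 -> fault, evict 90, frames [85, 79]
At position 9, page 90 is evicted.

90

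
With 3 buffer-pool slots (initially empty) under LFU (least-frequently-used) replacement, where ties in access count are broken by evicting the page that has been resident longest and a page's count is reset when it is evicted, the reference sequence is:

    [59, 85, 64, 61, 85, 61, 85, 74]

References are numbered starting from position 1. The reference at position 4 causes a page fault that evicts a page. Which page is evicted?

pos 1: 59 -> fault, frames [59]
pos 2: 85 -> fault, frames [59, 85]
pos 3: 64 -> fault, frames [59, 85, 64]
pos 4: 61 -> fault, evict 59, frames [85, 64, 61]
At position 4, page 59 is evicted.

59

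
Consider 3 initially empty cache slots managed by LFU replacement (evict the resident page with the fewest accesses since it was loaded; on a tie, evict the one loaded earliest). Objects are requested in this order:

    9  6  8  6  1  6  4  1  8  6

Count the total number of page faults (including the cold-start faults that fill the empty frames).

9: miss, frames {9}
6: miss, frames {9,6}
8: miss, frames {9,6,8}
6: hit
1: miss, evict 9, frames {6,8,1}
6: hit
4: miss, evict 8, frames {6,1,4}
1: hit
8: miss, evict 4, frames {6,1,8}
6: hit
Page faults: 6.

6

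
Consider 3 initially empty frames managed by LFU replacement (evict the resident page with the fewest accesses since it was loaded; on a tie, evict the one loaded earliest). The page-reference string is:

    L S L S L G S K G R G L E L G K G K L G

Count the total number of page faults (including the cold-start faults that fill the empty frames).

L: fault, frames {L}
S: fault, frames {L,S}
L: hit
S: hit
L: hit
G: fault, frames {L,S,G}
S: hit
K: fault, evict G, frames {L,S,K}
G: fault, evict K, frames {L,S,G}
R: fault, evict G, frames {L,S,R}
G: fault, evict R, frames {L,S,G}
L: hit
E: fault, evict G, frames {L,S,E}
L: hit
G: fault, evict E, frames {L,S,G}
K: fault, evict G, frames {L,S,K}
G: fault, evict K, frames {L,S,G}
K: fault, evict G, frames {L,S,K}
L: hit
G: fault, evict K, frames {L,S,G}
Page faults: 13.

13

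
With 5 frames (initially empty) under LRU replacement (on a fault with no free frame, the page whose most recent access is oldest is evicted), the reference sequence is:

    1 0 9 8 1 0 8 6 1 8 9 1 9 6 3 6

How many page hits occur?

10

1: miss, frames [1]
0: miss, frames [1, 0]
9: miss, frames [1, 0, 9]
8: miss, frames [1, 0, 9, 8]
1: hit
0: hit
8: hit
6: miss, frames [9, 1, 0, 8, 6]
1: hit
8: hit
9: hit
1: hit
9: hit
6: hit
3: miss, evict 0, frames [8, 1, 9, 6, 3]
6: hit
Hits: 10.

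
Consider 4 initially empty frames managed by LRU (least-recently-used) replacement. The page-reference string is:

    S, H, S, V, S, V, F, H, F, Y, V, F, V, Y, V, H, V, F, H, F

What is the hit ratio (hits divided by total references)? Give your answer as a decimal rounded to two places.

S: miss, frames (S)
H: miss, frames (S H)
S: hit
V: miss, frames (H S V)
S: hit
V: hit
F: miss, frames (H S V F)
H: hit
F: hit
Y: miss, evict S, frames (V H F Y)
V: hit
F: hit
V: hit
Y: hit
V: hit
H: hit
V: hit
F: hit
H: hit
F: hit
Hits: 15 of 20 references → 15/20 = 0.7500.

0.75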